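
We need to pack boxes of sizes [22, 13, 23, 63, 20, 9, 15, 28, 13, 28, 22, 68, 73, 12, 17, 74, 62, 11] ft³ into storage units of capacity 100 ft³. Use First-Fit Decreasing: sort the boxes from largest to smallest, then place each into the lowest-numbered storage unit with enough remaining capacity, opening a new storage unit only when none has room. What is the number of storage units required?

6

Sorted descending: 74, 73, 68, 63, 62, 28, 28, 23, 22, 22, 20, 17, 15, 13, 13, 12, 11, 9.
Put 74 ft³ in storage unit 1; 26 ft³ remain.
Put 73 ft³ in storage unit 2; 27 ft³ remain.
Put 68 ft³ in storage unit 3; 32 ft³ remain.
Put 63 ft³ in storage unit 4; 37 ft³ remain.
Put 62 ft³ in storage unit 5; 38 ft³ remain.
Put 28 ft³ in storage unit 3; 4 ft³ remain.
Put 28 ft³ in storage unit 4; 9 ft³ remain.
Put 23 ft³ in storage unit 1; 3 ft³ remain.
Put 22 ft³ in storage unit 2; 5 ft³ remain.
Put 22 ft³ in storage unit 5; 16 ft³ remain.
Put 20 ft³ in storage unit 6; 80 ft³ remain.
Put 17 ft³ in storage unit 6; 63 ft³ remain.
Put 15 ft³ in storage unit 5; 1 ft³ remain.
Put 13 ft³ in storage unit 6; 50 ft³ remain.
Put 13 ft³ in storage unit 6; 37 ft³ remain.
Put 12 ft³ in storage unit 6; 25 ft³ remain.
Put 11 ft³ in storage unit 6; 14 ft³ remain.
Put 9 ft³ in storage unit 4; 0 ft³ remain.
Final storage units: [74,23] [73,22] [68,28] [63,28,9] [62,22,15] [20,17,13,13,12,11].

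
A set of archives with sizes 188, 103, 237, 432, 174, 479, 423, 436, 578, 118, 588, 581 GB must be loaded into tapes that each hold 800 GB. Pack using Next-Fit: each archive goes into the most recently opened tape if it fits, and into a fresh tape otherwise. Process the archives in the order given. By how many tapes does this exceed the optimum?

Next-Fit: [188,103,237] [432,174] [479] [423] [436] [578,118] [588] [581] → 8 tapes.
7 archives exceed 400 GB (half the capacity), and no two of those can share a tape, so at least 7 tapes are needed.
An optimal packing achieves that bound: [588,188] [581,174] [578,118,103] [479,237] [436] [432] [423] → 7 tapes.
Excess: 8 − 7 = 1.

1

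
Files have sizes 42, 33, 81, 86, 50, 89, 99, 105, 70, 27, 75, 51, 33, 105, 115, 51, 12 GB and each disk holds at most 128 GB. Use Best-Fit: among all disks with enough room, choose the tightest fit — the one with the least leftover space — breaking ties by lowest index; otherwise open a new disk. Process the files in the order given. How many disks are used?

42 GB → disk 1 (remaining 86 GB)
33 GB → disk 1 (remaining 53 GB)
81 GB → disk 2 (remaining 47 GB)
86 GB → disk 3 (remaining 42 GB)
50 GB → disk 1 (remaining 3 GB)
89 GB → disk 4 (remaining 39 GB)
99 GB → disk 5 (remaining 29 GB)
105 GB → disk 6 (remaining 23 GB)
70 GB → disk 7 (remaining 58 GB)
27 GB → disk 5 (remaining 2 GB)
75 GB → disk 8 (remaining 53 GB)
51 GB → disk 8 (remaining 2 GB)
33 GB → disk 4 (remaining 6 GB)
105 GB → disk 9 (remaining 23 GB)
115 GB → disk 10 (remaining 13 GB)
51 GB → disk 7 (remaining 7 GB)
12 GB → disk 10 (remaining 1 GB)

10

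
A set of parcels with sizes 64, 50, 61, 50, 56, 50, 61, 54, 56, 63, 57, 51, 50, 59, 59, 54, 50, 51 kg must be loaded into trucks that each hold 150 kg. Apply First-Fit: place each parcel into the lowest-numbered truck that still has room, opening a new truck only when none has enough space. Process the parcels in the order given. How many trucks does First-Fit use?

9

Put 64 kg in truck 1; 86 kg remain.
Put 50 kg in truck 1; 36 kg remain.
Put 61 kg in truck 2; 89 kg remain.
Put 50 kg in truck 2; 39 kg remain.
Put 56 kg in truck 3; 94 kg remain.
Put 50 kg in truck 3; 44 kg remain.
Put 61 kg in truck 4; 89 kg remain.
Put 54 kg in truck 4; 35 kg remain.
Put 56 kg in truck 5; 94 kg remain.
Put 63 kg in truck 5; 31 kg remain.
Put 57 kg in truck 6; 93 kg remain.
Put 51 kg in truck 6; 42 kg remain.
Put 50 kg in truck 7; 100 kg remain.
Put 59 kg in truck 7; 41 kg remain.
Put 59 kg in truck 8; 91 kg remain.
Put 54 kg in truck 8; 37 kg remain.
Put 50 kg in truck 9; 100 kg remain.
Put 51 kg in truck 9; 49 kg remain.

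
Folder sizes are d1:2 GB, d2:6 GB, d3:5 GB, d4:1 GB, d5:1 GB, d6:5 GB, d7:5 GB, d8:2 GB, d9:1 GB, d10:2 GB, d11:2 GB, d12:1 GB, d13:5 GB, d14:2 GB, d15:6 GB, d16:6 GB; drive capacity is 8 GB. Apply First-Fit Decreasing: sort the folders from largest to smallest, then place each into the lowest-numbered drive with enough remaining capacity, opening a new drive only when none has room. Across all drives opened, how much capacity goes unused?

4

Sorted descending: 6, 6, 6, 5, 5, 5, 5, 2, 2, 2, 2, 2, 1, 1, 1, 1.
Put 6 GB in drive 1; 2 GB remain.
Put 6 GB in drive 2; 2 GB remain.
Put 6 GB in drive 3; 2 GB remain.
Put 5 GB in drive 4; 3 GB remain.
Put 5 GB in drive 5; 3 GB remain.
Put 5 GB in drive 6; 3 GB remain.
Put 5 GB in drive 7; 3 GB remain.
Put 2 GB in drive 1; 0 GB remain.
Put 2 GB in drive 2; 0 GB remain.
Put 2 GB in drive 3; 0 GB remain.
Put 2 GB in drive 4; 1 GB remain.
Put 2 GB in drive 5; 1 GB remain.
Put 1 GB in drive 4; 0 GB remain.
Put 1 GB in drive 5; 0 GB remain.
Put 1 GB in drive 6; 2 GB remain.
Put 1 GB in drive 6; 1 GB remain.
7 drives × 8 GB = 56 GB; used 52 GB; unused 4 GB.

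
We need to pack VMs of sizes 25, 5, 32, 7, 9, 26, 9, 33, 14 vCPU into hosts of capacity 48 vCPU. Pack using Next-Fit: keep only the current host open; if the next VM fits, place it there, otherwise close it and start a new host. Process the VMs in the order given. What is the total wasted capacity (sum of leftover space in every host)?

25 vCPU → host 1 (remaining 23 vCPU)
5 vCPU → host 1 (remaining 18 vCPU)
32 vCPU → host 2 (remaining 16 vCPU)
7 vCPU → host 2 (remaining 9 vCPU)
9 vCPU → host 2 (remaining 0 vCPU)
26 vCPU → host 3 (remaining 22 vCPU)
9 vCPU → host 3 (remaining 13 vCPU)
33 vCPU → host 4 (remaining 15 vCPU)
14 vCPU → host 4 (remaining 1 vCPU)
4 hosts × 48 vCPU = 192 vCPU; used 160 vCPU; unused 32 vCPU.

32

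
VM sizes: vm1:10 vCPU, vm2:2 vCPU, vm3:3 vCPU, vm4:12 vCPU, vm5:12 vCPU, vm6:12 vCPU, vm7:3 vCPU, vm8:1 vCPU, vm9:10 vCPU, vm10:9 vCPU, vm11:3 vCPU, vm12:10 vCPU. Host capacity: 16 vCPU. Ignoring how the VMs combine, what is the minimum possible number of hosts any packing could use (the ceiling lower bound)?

6

Total size = 10 + 2 + 3 + 12 + 12 + 12 + 3 + 1 + 10 + 9 + 3 + 10 = 87 vCPU.
⌈87 / 16⌉ = 6.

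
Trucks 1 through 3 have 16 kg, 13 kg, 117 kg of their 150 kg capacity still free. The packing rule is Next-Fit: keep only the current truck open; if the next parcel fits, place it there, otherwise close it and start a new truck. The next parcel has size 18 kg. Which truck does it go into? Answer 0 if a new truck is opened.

Next-Fit only looks at truck 3, which has 117 kg free.
18 kg fits there.

3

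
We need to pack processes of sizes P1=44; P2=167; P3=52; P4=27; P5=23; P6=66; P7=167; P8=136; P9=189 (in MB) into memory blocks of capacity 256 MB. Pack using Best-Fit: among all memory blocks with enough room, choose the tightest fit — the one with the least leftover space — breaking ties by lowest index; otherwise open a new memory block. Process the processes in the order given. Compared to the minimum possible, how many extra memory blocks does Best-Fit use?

Best-Fit: [44,167,27] [52,23,66] [167] [136] [189] → 5 memory blocks.
Total size 871 MB; any packing needs at least ⌈871/256⌉ = 4 memory blocks.
An optimal packing achieves that bound: [189,66] [167,52,27] [167,44,23] [136] → 4 memory blocks.
Excess: 5 − 4 = 1.

1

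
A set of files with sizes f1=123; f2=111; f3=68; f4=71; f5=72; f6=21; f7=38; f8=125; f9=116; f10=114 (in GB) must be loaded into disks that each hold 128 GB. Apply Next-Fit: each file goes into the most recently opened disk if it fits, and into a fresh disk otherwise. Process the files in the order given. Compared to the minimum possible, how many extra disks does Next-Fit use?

1

Next-Fit: [123] [111] [68] [71] [72,21] [38] [125] [116] [114] → 9 disks.
8 files exceed 64 GB (half the capacity), and no two of those can share a disk, so at least 8 disks are needed.
An optimal packing achieves that bound: [125] [123] [116] [114] [111] [72,38] [71,21] [68] → 8 disks.
Excess: 9 − 8 = 1.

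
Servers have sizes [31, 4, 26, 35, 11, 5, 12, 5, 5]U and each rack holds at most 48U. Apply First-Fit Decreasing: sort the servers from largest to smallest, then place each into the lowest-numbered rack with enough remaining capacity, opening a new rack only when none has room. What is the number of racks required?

Sorted descending: 35, 31, 26, 12, 11, 5, 5, 5, 4.
35U → rack 1 (remaining 13U)
31U → rack 2 (remaining 17U)
26U → rack 3 (remaining 22U)
12U → rack 1 (remaining 1U)
11U → rack 2 (remaining 6U)
5U → rack 2 (remaining 1U)
5U → rack 3 (remaining 17U)
5U → rack 3 (remaining 12U)
4U → rack 3 (remaining 8U)
Final racks: [35,12] [31,11,5] [26,5,5,4].

3 racks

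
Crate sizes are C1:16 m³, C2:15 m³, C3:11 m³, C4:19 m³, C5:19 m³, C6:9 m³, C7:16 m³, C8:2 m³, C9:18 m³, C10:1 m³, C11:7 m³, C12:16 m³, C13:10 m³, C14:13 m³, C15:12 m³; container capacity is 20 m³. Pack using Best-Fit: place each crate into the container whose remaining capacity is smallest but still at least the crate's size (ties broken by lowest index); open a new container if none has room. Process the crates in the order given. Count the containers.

11

C1 (16 m³) → container 1 (remaining 4 m³)
C2 (15 m³) → container 2 (remaining 5 m³)
C3 (11 m³) → container 3 (remaining 9 m³)
C4 (19 m³) → container 4 (remaining 1 m³)
C5 (19 m³) → container 5 (remaining 1 m³)
C6 (9 m³) → container 3 (remaining 0 m³)
C7 (16 m³) → container 6 (remaining 4 m³)
C8 (2 m³) → container 1 (remaining 2 m³)
C9 (18 m³) → container 7 (remaining 2 m³)
C10 (1 m³) → container 4 (remaining 0 m³)
C11 (7 m³) → container 8 (remaining 13 m³)
C12 (16 m³) → container 9 (remaining 4 m³)
C13 (10 m³) → container 8 (remaining 3 m³)
C14 (13 m³) → container 10 (remaining 7 m³)
C15 (12 m³) → container 11 (remaining 8 m³)
Final containers: [16,2] [15] [11,9] [19,1] [19] [16] [18] [7,10] [16] [13] [12].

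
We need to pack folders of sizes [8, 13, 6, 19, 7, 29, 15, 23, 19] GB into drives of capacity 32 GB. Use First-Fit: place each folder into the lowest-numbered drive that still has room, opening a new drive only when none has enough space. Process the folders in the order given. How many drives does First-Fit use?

6

drive 1: place 8 GB, 24 GB left
drive 1: place 13 GB, 11 GB left
drive 1: place 6 GB, 5 GB left
drive 2: place 19 GB, 13 GB left
drive 2: place 7 GB, 6 GB left
drive 3: place 29 GB, 3 GB left
drive 4: place 15 GB, 17 GB left
drive 5: place 23 GB, 9 GB left
drive 6: place 19 GB, 13 GB left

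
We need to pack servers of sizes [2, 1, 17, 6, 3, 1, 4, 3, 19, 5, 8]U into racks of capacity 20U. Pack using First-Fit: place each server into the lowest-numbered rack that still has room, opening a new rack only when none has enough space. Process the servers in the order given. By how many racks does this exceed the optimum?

0

First-Fit: [2,1,17] [6,3,1,4,3] [19] [5,8] → 4 racks.
Total size 69U; any packing needs at least ⌈69/20⌉ = 4 racks.
So 4 is already optimal.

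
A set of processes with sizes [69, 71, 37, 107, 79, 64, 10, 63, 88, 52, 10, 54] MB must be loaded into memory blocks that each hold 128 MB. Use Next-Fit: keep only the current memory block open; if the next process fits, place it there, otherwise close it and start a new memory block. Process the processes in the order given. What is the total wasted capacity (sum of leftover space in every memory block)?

memory block 1: place 69 MB, 59 MB left
memory block 2: place 71 MB, 57 MB left
memory block 2: place 37 MB, 20 MB left
memory block 3: place 107 MB, 21 MB left
memory block 4: place 79 MB, 49 MB left
memory block 5: place 64 MB, 64 MB left
memory block 5: place 10 MB, 54 MB left
memory block 6: place 63 MB, 65 MB left
memory block 7: place 88 MB, 40 MB left
memory block 8: place 52 MB, 76 MB left
memory block 8: place 10 MB, 66 MB left
memory block 8: place 54 MB, 12 MB left
8 memory blocks × 128 MB = 1024 MB; used 704 MB; unused 320 MB.

320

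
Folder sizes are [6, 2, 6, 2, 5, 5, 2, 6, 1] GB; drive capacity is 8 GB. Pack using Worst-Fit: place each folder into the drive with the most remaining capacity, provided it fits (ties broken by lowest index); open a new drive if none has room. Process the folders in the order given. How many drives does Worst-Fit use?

6 GB → drive 1 (remaining 2 GB)
2 GB → drive 1 (remaining 0 GB)
6 GB → drive 2 (remaining 2 GB)
2 GB → drive 2 (remaining 0 GB)
5 GB → drive 3 (remaining 3 GB)
5 GB → drive 4 (remaining 3 GB)
2 GB → drive 3 (remaining 1 GB)
6 GB → drive 5 (remaining 2 GB)
1 GB → drive 4 (remaining 2 GB)
Final drives: [6,2] [6,2] [5,2] [5,1] [6].

5 drives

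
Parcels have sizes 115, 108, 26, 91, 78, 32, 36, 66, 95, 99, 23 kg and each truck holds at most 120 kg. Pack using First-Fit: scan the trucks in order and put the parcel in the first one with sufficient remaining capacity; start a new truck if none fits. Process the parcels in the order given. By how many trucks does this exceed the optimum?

First-Fit: [115] [108] [26,91] [78,32] [36,66] [95,23] [99] → 7 trucks.
Total size 769 kg; any packing needs at least ⌈769/120⌉ = 7 trucks.
So 7 is already optimal.

0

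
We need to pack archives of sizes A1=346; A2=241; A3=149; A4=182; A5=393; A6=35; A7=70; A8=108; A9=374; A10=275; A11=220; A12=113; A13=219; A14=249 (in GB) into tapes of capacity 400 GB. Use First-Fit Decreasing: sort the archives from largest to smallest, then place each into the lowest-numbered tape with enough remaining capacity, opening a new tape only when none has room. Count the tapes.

Sorted descending: 393, 374, 346, 275, 249, 241, 220, 219, 182, 149, 113, 108, 70, 35.
393 GB → tape 1 (remaining 7 GB)
374 GB → tape 2 (remaining 26 GB)
346 GB → tape 3 (remaining 54 GB)
275 GB → tape 4 (remaining 125 GB)
249 GB → tape 5 (remaining 151 GB)
241 GB → tape 6 (remaining 159 GB)
220 GB → tape 7 (remaining 180 GB)
219 GB → tape 8 (remaining 181 GB)
182 GB → tape 9 (remaining 218 GB)
149 GB → tape 5 (remaining 2 GB)
113 GB → tape 4 (remaining 12 GB)
108 GB → tape 6 (remaining 51 GB)
70 GB → tape 7 (remaining 110 GB)
35 GB → tape 3 (remaining 19 GB)

9 tapes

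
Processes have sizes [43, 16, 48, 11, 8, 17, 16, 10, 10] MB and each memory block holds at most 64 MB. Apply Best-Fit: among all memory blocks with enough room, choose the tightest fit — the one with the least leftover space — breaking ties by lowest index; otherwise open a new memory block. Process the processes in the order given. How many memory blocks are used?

3 memory blocks

Put 43 MB in memory block 1; 21 MB remain.
Put 16 MB in memory block 1; 5 MB remain.
Put 48 MB in memory block 2; 16 MB remain.
Put 11 MB in memory block 2; 5 MB remain.
Put 8 MB in memory block 3; 56 MB remain.
Put 17 MB in memory block 3; 39 MB remain.
Put 16 MB in memory block 3; 23 MB remain.
Put 10 MB in memory block 3; 13 MB remain.
Put 10 MB in memory block 3; 3 MB remain.
Final memory blocks: [43,16] [48,11] [8,17,16,10,10].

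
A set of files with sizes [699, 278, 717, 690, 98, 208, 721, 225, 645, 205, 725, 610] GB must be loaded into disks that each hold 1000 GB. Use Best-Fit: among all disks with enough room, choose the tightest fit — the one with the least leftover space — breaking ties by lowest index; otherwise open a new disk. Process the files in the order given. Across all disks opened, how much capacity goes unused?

699 GB → disk 1 (remaining 301 GB)
278 GB → disk 1 (remaining 23 GB)
717 GB → disk 2 (remaining 283 GB)
690 GB → disk 3 (remaining 310 GB)
98 GB → disk 2 (remaining 185 GB)
208 GB → disk 3 (remaining 102 GB)
721 GB → disk 4 (remaining 279 GB)
225 GB → disk 4 (remaining 54 GB)
645 GB → disk 5 (remaining 355 GB)
205 GB → disk 5 (remaining 150 GB)
725 GB → disk 6 (remaining 275 GB)
610 GB → disk 7 (remaining 390 GB)
7 disks × 1000 GB = 7000 GB; used 5821 GB; unused 1179 GB.

1179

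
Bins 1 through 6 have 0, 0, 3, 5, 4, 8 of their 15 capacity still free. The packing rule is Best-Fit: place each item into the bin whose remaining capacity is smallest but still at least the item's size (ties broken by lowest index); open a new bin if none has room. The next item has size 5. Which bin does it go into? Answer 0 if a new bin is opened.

Bins with room: bin 4 (5), bin 6 (8).
Tightest fit is bin 4 with 5 free.

4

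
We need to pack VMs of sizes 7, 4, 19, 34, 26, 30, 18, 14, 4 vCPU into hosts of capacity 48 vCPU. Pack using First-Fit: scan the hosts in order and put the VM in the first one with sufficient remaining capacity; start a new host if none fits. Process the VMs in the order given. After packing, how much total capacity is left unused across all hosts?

36

7 vCPU → host 1 (remaining 41 vCPU)
4 vCPU → host 1 (remaining 37 vCPU)
19 vCPU → host 1 (remaining 18 vCPU)
34 vCPU → host 2 (remaining 14 vCPU)
26 vCPU → host 3 (remaining 22 vCPU)
30 vCPU → host 4 (remaining 18 vCPU)
18 vCPU → host 1 (remaining 0 vCPU)
14 vCPU → host 2 (remaining 0 vCPU)
4 vCPU → host 3 (remaining 18 vCPU)
4 hosts × 48 vCPU = 192 vCPU; used 156 vCPU; unused 36 vCPU.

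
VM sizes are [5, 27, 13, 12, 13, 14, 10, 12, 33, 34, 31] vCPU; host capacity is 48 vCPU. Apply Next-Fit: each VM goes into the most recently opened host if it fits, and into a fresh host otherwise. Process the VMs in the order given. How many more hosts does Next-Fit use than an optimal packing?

Next-Fit: [5,27,13] [12,13,14] [10,12] [33] [34] [31] → 6 hosts.
Total size 204 vCPU; any packing needs at least ⌈204/48⌉ = 5 hosts.
An optimal packing achieves that bound: [34,14] [33,13] [31,13] [27,12,5] [12,10] → 5 hosts.
Excess: 6 − 5 = 1.

1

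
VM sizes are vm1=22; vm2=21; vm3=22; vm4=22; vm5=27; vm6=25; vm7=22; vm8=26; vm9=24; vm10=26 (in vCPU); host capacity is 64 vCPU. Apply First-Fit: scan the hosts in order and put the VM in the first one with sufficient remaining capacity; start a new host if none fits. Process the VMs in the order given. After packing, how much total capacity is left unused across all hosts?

83

Put vm1 (22 vCPU) in host 1; 42 vCPU remain.
Put vm2 (21 vCPU) in host 1; 21 vCPU remain.
Put vm3 (22 vCPU) in host 2; 42 vCPU remain.
Put vm4 (22 vCPU) in host 2; 20 vCPU remain.
Put vm5 (27 vCPU) in host 3; 37 vCPU remain.
Put vm6 (25 vCPU) in host 3; 12 vCPU remain.
Put vm7 (22 vCPU) in host 4; 42 vCPU remain.
Put vm8 (26 vCPU) in host 4; 16 vCPU remain.
Put vm9 (24 vCPU) in host 5; 40 vCPU remain.
Put vm10 (26 vCPU) in host 5; 14 vCPU remain.
5 hosts × 64 vCPU = 320 vCPU; used 237 vCPU; unused 83 vCPU.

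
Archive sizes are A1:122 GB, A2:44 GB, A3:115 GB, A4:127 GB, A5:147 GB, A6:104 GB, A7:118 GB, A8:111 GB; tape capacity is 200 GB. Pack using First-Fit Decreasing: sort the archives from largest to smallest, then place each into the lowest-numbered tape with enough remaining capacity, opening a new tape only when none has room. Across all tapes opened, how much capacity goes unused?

Sorted descending: 147, 127, 122, 118, 115, 111, 104, 44.
tape 1: place 147 GB, 53 GB left
tape 2: place 127 GB, 73 GB left
tape 3: place 122 GB, 78 GB left
tape 4: place 118 GB, 82 GB left
tape 5: place 115 GB, 85 GB left
tape 6: place 111 GB, 89 GB left
tape 7: place 104 GB, 96 GB left
tape 1: place 44 GB, 9 GB left
7 tapes × 200 GB = 1400 GB; used 888 GB; unused 512 GB.

512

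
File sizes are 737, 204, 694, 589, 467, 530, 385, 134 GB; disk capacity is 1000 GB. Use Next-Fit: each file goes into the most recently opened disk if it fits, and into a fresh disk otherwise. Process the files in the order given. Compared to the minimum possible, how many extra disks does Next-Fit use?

1

Next-Fit: [737,204] [694] [589] [467,530] [385,134] → 5 disks.
Total size 3740 GB; any packing needs at least ⌈3740/1000⌉ = 4 disks.
An optimal packing achieves that bound: [737,204] [694,134] [589,385] [530,467] → 4 disks.
Excess: 5 − 4 = 1.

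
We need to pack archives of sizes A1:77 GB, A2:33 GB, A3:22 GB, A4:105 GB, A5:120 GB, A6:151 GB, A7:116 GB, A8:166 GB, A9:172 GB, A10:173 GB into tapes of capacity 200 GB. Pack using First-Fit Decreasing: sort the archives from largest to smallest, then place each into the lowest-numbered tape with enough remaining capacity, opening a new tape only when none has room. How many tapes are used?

Sorted descending: 173, 172, 166, 151, 120, 116, 105, 77, 33, 22.
tape 1: place 173 GB, 27 GB left
tape 2: place 172 GB, 28 GB left
tape 3: place 166 GB, 34 GB left
tape 4: place 151 GB, 49 GB left
tape 5: place 120 GB, 80 GB left
tape 6: place 116 GB, 84 GB left
tape 7: place 105 GB, 95 GB left
tape 5: place 77 GB, 3 GB left
tape 3: place 33 GB, 1 GB left
tape 1: place 22 GB, 5 GB left

7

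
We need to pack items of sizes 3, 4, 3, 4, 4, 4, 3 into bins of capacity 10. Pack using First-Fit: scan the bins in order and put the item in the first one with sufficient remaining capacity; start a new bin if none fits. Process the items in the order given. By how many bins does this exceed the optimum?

First-Fit: [3,4,3] [4,4] [4,3] → 3 bins.
Total size 25; any packing needs at least ⌈25/10⌉ = 3 bins.
So 3 is already optimal.

0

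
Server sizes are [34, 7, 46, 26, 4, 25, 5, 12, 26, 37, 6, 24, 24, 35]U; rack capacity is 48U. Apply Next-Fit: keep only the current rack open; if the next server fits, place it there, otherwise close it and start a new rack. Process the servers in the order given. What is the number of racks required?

rack 1: place 34U, 14U left
rack 1: place 7U, 7U left
rack 2: place 46U, 2U left
rack 3: place 26U, 22U left
rack 3: place 4U, 18U left
rack 4: place 25U, 23U left
rack 4: place 5U, 18U left
rack 4: place 12U, 6U left
rack 5: place 26U, 22U left
rack 6: place 37U, 11U left
rack 6: place 6U, 5U left
rack 7: place 24U, 24U left
rack 7: place 24U, 0U left
rack 8: place 35U, 13U left
Final racks: [34,7] [46] [26,4] [25,5,12] [26] [37,6] [24,24] [35].

8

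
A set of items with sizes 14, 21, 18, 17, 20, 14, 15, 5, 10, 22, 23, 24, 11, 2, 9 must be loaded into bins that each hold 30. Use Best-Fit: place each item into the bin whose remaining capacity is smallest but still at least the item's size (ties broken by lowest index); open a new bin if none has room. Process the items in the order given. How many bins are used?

9

bin 1: place 14, 16 left
bin 2: place 21, 9 left
bin 3: place 18, 12 left
bin 4: place 17, 13 left
bin 5: place 20, 10 left
bin 1: place 14, 2 left
bin 6: place 15, 15 left
bin 2: place 5, 4 left
bin 5: place 10, 0 left
bin 7: place 22, 8 left
bin 8: place 23, 7 left
bin 9: place 24, 6 left
bin 3: place 11, 1 left
bin 1: place 2, 0 left
bin 4: place 9, 4 left
Final bins: [14,14,2] [21,5] [18,11] [17,9] [20,10] [15] [22] [23] [24].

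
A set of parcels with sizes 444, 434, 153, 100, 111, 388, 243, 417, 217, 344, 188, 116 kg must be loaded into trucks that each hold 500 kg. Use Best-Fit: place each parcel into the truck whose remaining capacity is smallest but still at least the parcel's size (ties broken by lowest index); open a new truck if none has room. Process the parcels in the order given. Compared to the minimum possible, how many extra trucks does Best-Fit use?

Best-Fit: [444] [434] [153,100,111,116] [388] [243,217] [417] [344] [188] → 8 trucks.
Total size 3155 kg; any packing needs at least ⌈3155/500⌉ = 7 trucks.
An optimal packing achieves that bound: [444] [434] [417] [388,111] [344,153] [243,217] [188,116,100] → 7 trucks.
Excess: 8 − 7 = 1.

1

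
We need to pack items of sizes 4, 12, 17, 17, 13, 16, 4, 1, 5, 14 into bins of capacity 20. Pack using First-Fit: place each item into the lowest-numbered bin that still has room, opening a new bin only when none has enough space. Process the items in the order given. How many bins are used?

4 → bin 1 (remaining 16)
12 → bin 1 (remaining 4)
17 → bin 2 (remaining 3)
17 → bin 3 (remaining 3)
13 → bin 4 (remaining 7)
16 → bin 5 (remaining 4)
4 → bin 1 (remaining 0)
1 → bin 2 (remaining 2)
5 → bin 4 (remaining 2)
14 → bin 6 (remaining 6)
Final bins: [4,12,4] [17,1] [17] [13,5] [16] [14].

6 bins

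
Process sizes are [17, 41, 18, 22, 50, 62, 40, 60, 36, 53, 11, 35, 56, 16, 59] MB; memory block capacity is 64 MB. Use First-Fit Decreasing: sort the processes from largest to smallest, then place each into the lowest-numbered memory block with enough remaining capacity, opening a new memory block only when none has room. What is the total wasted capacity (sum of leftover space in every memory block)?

64

Sorted descending: 62, 60, 59, 56, 53, 50, 41, 40, 36, 35, 22, 18, 17, 16, 11.
62 MB → memory block 1 (remaining 2 MB)
60 MB → memory block 2 (remaining 4 MB)
59 MB → memory block 3 (remaining 5 MB)
56 MB → memory block 4 (remaining 8 MB)
53 MB → memory block 5 (remaining 11 MB)
50 MB → memory block 6 (remaining 14 MB)
41 MB → memory block 7 (remaining 23 MB)
40 MB → memory block 8 (remaining 24 MB)
36 MB → memory block 9 (remaining 28 MB)
35 MB → memory block 10 (remaining 29 MB)
22 MB → memory block 7 (remaining 1 MB)
18 MB → memory block 8 (remaining 6 MB)
17 MB → memory block 9 (remaining 11 MB)
16 MB → memory block 10 (remaining 13 MB)
11 MB → memory block 5 (remaining 0 MB)
10 memory blocks × 64 MB = 640 MB; used 576 MB; unused 64 MB.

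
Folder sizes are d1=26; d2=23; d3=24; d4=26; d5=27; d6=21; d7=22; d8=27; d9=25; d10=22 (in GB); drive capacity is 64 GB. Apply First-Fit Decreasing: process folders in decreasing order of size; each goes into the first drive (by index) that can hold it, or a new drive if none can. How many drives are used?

Sorted descending: 27, 27, 26, 26, 25, 24, 23, 22, 22, 21.
27 GB → drive 1 (remaining 37 GB)
27 GB → drive 1 (remaining 10 GB)
26 GB → drive 2 (remaining 38 GB)
26 GB → drive 2 (remaining 12 GB)
25 GB → drive 3 (remaining 39 GB)
24 GB → drive 3 (remaining 15 GB)
23 GB → drive 4 (remaining 41 GB)
22 GB → drive 4 (remaining 19 GB)
22 GB → drive 5 (remaining 42 GB)
21 GB → drive 5 (remaining 21 GB)

5 drives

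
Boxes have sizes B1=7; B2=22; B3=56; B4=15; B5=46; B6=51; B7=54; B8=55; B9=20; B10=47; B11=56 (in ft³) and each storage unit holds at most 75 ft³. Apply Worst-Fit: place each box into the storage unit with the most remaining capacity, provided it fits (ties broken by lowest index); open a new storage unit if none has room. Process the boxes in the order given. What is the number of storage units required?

8 storage units

B1 (7 ft³) → storage unit 1 (remaining 68 ft³)
B2 (22 ft³) → storage unit 1 (remaining 46 ft³)
B3 (56 ft³) → storage unit 2 (remaining 19 ft³)
B4 (15 ft³) → storage unit 1 (remaining 31 ft³)
B5 (46 ft³) → storage unit 3 (remaining 29 ft³)
B6 (51 ft³) → storage unit 4 (remaining 24 ft³)
B7 (54 ft³) → storage unit 5 (remaining 21 ft³)
B8 (55 ft³) → storage unit 6 (remaining 20 ft³)
B9 (20 ft³) → storage unit 1 (remaining 11 ft³)
B10 (47 ft³) → storage unit 7 (remaining 28 ft³)
B11 (56 ft³) → storage unit 8 (remaining 19 ft³)
Final storage units: [7,22,15,20] [56] [46] [51] [54] [55] [47] [56].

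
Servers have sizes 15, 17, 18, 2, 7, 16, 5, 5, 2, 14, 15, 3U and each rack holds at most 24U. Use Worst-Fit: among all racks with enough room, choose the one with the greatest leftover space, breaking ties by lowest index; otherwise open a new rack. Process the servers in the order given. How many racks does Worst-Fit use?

15U → rack 1 (remaining 9U)
17U → rack 2 (remaining 7U)
18U → rack 3 (remaining 6U)
2U → rack 1 (remaining 7U)
7U → rack 1 (remaining 0U)
16U → rack 4 (remaining 8U)
5U → rack 4 (remaining 3U)
5U → rack 2 (remaining 2U)
2U → rack 3 (remaining 4U)
14U → rack 5 (remaining 10U)
15U → rack 6 (remaining 9U)
3U → rack 5 (remaining 7U)
Final racks: [15,2,7] [17,5] [18,2] [16,5] [14,3] [15].

6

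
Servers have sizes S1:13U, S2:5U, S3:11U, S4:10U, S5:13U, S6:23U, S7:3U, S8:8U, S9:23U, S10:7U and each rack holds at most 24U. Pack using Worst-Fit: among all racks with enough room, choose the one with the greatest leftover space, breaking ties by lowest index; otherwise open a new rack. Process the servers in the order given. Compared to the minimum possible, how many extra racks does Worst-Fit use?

1

Worst-Fit: [13,5] [11,10] [13,3,8] [23] [23] [7] → 6 racks.
Total size 116U; any packing needs at least ⌈116/24⌉ = 5 racks.
An optimal packing achieves that bound: [23] [23] [13,11] [13,10] [8,7,5,3] → 5 racks.
Excess: 6 − 5 = 1.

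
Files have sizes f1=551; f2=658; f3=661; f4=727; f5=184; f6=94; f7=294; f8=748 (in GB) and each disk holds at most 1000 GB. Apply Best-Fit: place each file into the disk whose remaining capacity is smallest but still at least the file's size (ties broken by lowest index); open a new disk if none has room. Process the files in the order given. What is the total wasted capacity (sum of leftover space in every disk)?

disk 1: place f1 (551 GB), 449 GB left
disk 2: place f2 (658 GB), 342 GB left
disk 3: place f3 (661 GB), 339 GB left
disk 4: place f4 (727 GB), 273 GB left
disk 4: place f5 (184 GB), 89 GB left
disk 3: place f6 (94 GB), 245 GB left
disk 2: place f7 (294 GB), 48 GB left
disk 5: place f8 (748 GB), 252 GB left
5 disks × 1000 GB = 5000 GB; used 3917 GB; unused 1083 GB.

1083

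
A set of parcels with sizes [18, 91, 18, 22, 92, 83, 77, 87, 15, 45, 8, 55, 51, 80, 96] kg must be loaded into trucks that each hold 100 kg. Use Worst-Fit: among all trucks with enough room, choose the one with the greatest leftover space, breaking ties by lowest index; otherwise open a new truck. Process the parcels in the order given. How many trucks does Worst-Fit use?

18 kg → truck 1 (remaining 82 kg)
91 kg → truck 2 (remaining 9 kg)
18 kg → truck 1 (remaining 64 kg)
22 kg → truck 1 (remaining 42 kg)
92 kg → truck 3 (remaining 8 kg)
83 kg → truck 4 (remaining 17 kg)
77 kg → truck 5 (remaining 23 kg)
87 kg → truck 6 (remaining 13 kg)
15 kg → truck 1 (remaining 27 kg)
45 kg → truck 7 (remaining 55 kg)
8 kg → truck 7 (remaining 47 kg)
55 kg → truck 8 (remaining 45 kg)
51 kg → truck 9 (remaining 49 kg)
80 kg → truck 10 (remaining 20 kg)
96 kg → truck 11 (remaining 4 kg)
Final trucks: [18,18,22,15] [91] [92] [83] [77] [87] [45,8] [55] [51] [80] [96].

11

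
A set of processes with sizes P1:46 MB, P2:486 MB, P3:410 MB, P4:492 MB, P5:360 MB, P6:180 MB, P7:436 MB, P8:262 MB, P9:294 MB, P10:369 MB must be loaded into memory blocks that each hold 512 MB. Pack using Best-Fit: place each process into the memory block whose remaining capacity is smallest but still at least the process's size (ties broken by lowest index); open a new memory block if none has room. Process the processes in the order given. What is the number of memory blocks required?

8

P1 (46 MB) → memory block 1 (remaining 466 MB)
P2 (486 MB) → memory block 2 (remaining 26 MB)
P3 (410 MB) → memory block 1 (remaining 56 MB)
P4 (492 MB) → memory block 3 (remaining 20 MB)
P5 (360 MB) → memory block 4 (remaining 152 MB)
P6 (180 MB) → memory block 5 (remaining 332 MB)
P7 (436 MB) → memory block 6 (remaining 76 MB)
P8 (262 MB) → memory block 5 (remaining 70 MB)
P9 (294 MB) → memory block 7 (remaining 218 MB)
P10 (369 MB) → memory block 8 (remaining 143 MB)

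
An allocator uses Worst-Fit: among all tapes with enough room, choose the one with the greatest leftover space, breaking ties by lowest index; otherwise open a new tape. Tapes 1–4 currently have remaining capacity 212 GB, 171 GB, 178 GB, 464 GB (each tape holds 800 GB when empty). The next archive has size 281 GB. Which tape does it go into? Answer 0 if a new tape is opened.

4

Tapes with room: tape 4 (464 GB).
Most room is tape 4 with 464 GB free.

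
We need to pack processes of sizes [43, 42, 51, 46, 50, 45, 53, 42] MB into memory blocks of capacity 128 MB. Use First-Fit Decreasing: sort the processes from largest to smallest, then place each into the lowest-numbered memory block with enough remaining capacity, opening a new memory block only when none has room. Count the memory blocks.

4 memory blocks

Sorted descending: 53, 51, 50, 46, 45, 43, 42, 42.
Put 53 MB in memory block 1; 75 MB remain.
Put 51 MB in memory block 1; 24 MB remain.
Put 50 MB in memory block 2; 78 MB remain.
Put 46 MB in memory block 2; 32 MB remain.
Put 45 MB in memory block 3; 83 MB remain.
Put 43 MB in memory block 3; 40 MB remain.
Put 42 MB in memory block 4; 86 MB remain.
Put 42 MB in memory block 4; 44 MB remain.
Final memory blocks: [53,51] [50,46] [45,43] [42,42].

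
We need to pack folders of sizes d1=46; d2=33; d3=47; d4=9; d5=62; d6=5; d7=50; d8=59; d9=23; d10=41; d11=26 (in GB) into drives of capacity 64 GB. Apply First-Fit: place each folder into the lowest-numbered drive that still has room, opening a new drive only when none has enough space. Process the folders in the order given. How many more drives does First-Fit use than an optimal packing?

1

First-Fit: [46,9,5] [33,23] [47] [62] [50] [59] [41] [26] → 8 drives.
Total size 401 GB; any packing needs at least ⌈401/64⌉ = 7 drives.
An optimal packing achieves that bound: [62] [59,5] [50,9] [47] [46] [41,23] [33,26] → 7 drives.
Excess: 8 − 7 = 1.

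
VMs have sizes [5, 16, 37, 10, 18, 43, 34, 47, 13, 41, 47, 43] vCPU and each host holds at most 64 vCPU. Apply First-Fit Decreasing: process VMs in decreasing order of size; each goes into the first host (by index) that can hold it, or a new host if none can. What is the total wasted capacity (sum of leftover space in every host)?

94

Sorted descending: 47, 47, 43, 43, 41, 37, 34, 18, 16, 13, 10, 5.
host 1: place 47 vCPU, 17 vCPU left
host 2: place 47 vCPU, 17 vCPU left
host 3: place 43 vCPU, 21 vCPU left
host 4: place 43 vCPU, 21 vCPU left
host 5: place 41 vCPU, 23 vCPU left
host 6: place 37 vCPU, 27 vCPU left
host 7: place 34 vCPU, 30 vCPU left
host 3: place 18 vCPU, 3 vCPU left
host 1: place 16 vCPU, 1 vCPU left
host 2: place 13 vCPU, 4 vCPU left
host 4: place 10 vCPU, 11 vCPU left
host 4: place 5 vCPU, 6 vCPU left
7 hosts × 64 vCPU = 448 vCPU; used 354 vCPU; unused 94 vCPU.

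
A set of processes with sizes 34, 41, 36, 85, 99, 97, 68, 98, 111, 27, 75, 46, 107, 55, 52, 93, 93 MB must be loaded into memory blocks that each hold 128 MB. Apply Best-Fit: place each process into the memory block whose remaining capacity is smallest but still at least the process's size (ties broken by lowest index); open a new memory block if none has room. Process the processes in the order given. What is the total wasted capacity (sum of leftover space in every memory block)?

memory block 1: place 34 MB, 94 MB left
memory block 1: place 41 MB, 53 MB left
memory block 1: place 36 MB, 17 MB left
memory block 2: place 85 MB, 43 MB left
memory block 3: place 99 MB, 29 MB left
memory block 4: place 97 MB, 31 MB left
memory block 5: place 68 MB, 60 MB left
memory block 6: place 98 MB, 30 MB left
memory block 7: place 111 MB, 17 MB left
memory block 3: place 27 MB, 2 MB left
memory block 8: place 75 MB, 53 MB left
memory block 8: place 46 MB, 7 MB left
memory block 9: place 107 MB, 21 MB left
memory block 5: place 55 MB, 5 MB left
memory block 10: place 52 MB, 76 MB left
memory block 11: place 93 MB, 35 MB left
memory block 12: place 93 MB, 35 MB left
12 memory blocks × 128 MB = 1536 MB; used 1217 MB; unused 319 MB.

319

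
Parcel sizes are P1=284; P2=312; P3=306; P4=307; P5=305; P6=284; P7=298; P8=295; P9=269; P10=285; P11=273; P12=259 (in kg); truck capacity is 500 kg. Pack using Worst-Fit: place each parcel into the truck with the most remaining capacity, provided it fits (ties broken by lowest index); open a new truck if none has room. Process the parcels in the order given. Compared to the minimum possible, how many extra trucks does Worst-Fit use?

Worst-Fit: [284] [312] [306] [307] [305] [284] [298] [295] [269] [285] [273] [259] → 12 trucks.
12 parcels exceed 250 kg (half the capacity), and no two of those can share a truck, so at least 12 trucks are needed.
So 12 is already optimal.

0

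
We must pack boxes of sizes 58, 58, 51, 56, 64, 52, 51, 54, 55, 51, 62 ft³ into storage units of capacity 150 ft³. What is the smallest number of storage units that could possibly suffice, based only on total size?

Total size = 58 + 58 + 51 + 56 + 64 + 52 + 51 + 54 + 55 + 51 + 62 = 612 ft³.
⌈612 / 150⌉ = 5.

5 storage units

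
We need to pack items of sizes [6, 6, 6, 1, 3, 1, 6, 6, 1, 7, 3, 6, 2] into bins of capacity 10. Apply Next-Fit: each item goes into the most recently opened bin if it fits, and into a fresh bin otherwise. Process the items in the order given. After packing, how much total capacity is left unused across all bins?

16

bin 1: place 6, 4 left
bin 2: place 6, 4 left
bin 3: place 6, 4 left
bin 3: place 1, 3 left
bin 3: place 3, 0 left
bin 4: place 1, 9 left
bin 4: place 6, 3 left
bin 5: place 6, 4 left
bin 5: place 1, 3 left
bin 6: place 7, 3 left
bin 6: place 3, 0 left
bin 7: place 6, 4 left
bin 7: place 2, 2 left
7 bins × 10 = 70; used 54; unused 16.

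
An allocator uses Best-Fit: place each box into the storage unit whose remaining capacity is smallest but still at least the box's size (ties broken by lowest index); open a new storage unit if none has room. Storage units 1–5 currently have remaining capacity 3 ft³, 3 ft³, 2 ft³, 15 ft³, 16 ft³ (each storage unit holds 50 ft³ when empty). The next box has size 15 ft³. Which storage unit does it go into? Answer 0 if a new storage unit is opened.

4

Storage units with room: storage unit 4 (15 ft³), storage unit 5 (16 ft³).
Tightest fit is storage unit 4 with 15 ft³ free.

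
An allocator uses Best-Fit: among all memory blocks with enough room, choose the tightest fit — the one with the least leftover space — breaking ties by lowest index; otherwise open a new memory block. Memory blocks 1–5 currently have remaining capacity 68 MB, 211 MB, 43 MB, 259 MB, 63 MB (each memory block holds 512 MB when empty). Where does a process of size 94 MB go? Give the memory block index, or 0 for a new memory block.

Memory blocks with room: memory block 2 (211 MB), memory block 4 (259 MB).
Tightest fit is memory block 2 with 211 MB free.

2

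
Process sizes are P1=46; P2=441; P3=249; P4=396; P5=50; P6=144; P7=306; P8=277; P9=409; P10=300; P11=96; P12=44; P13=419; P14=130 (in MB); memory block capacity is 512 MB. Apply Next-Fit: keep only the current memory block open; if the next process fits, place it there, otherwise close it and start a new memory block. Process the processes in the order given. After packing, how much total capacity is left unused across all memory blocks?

P1 (46 MB) → memory block 1 (remaining 466 MB)
P2 (441 MB) → memory block 1 (remaining 25 MB)
P3 (249 MB) → memory block 2 (remaining 263 MB)
P4 (396 MB) → memory block 3 (remaining 116 MB)
P5 (50 MB) → memory block 3 (remaining 66 MB)
P6 (144 MB) → memory block 4 (remaining 368 MB)
P7 (306 MB) → memory block 4 (remaining 62 MB)
P8 (277 MB) → memory block 5 (remaining 235 MB)
P9 (409 MB) → memory block 6 (remaining 103 MB)
P10 (300 MB) → memory block 7 (remaining 212 MB)
P11 (96 MB) → memory block 7 (remaining 116 MB)
P12 (44 MB) → memory block 7 (remaining 72 MB)
P13 (419 MB) → memory block 8 (remaining 93 MB)
P14 (130 MB) → memory block 9 (remaining 382 MB)
9 memory blocks × 512 MB = 4608 MB; used 3307 MB; unused 1301 MB.

1301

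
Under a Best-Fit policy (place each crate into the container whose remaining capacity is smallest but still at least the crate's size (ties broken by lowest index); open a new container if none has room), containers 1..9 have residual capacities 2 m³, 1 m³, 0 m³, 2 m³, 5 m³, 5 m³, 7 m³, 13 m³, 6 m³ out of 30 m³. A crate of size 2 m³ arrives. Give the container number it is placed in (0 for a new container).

1

Containers with room: container 1 (2 m³), container 4 (2 m³), container 5 (5 m³), container 6 (5 m³), container 7 (7 m³), container 8 (13 m³), container 9 (6 m³).
Tightest fit is container 1 with 2 m³ free.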